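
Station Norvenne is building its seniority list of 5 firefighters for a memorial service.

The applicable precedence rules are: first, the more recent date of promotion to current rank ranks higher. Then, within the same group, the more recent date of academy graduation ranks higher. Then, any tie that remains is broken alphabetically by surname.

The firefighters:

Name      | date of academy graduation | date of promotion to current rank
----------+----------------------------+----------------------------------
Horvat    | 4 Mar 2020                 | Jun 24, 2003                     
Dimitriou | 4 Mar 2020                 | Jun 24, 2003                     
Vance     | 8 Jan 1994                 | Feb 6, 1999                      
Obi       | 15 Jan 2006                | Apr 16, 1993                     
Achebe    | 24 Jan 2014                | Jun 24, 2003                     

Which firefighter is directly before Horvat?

Dimitriou

By date of promotion to current rank (later first): Dimitriou, Horvat and Achebe (each Jun 24, 2003); then Vance (Feb 6, 1999); then Obi (Apr 16, 1993).
Among Dimitriou, Horvat and Achebe, by date of academy graduation (later first): Dimitriou and Horvat (4 Mar 2020) before Achebe (24 Jan 2014).
Among Dimitriou and Horvat, alphabetically by surname: Dimitriou before Horvat.
Order: Dimitriou, Horvat, Achebe, Vance, Obi.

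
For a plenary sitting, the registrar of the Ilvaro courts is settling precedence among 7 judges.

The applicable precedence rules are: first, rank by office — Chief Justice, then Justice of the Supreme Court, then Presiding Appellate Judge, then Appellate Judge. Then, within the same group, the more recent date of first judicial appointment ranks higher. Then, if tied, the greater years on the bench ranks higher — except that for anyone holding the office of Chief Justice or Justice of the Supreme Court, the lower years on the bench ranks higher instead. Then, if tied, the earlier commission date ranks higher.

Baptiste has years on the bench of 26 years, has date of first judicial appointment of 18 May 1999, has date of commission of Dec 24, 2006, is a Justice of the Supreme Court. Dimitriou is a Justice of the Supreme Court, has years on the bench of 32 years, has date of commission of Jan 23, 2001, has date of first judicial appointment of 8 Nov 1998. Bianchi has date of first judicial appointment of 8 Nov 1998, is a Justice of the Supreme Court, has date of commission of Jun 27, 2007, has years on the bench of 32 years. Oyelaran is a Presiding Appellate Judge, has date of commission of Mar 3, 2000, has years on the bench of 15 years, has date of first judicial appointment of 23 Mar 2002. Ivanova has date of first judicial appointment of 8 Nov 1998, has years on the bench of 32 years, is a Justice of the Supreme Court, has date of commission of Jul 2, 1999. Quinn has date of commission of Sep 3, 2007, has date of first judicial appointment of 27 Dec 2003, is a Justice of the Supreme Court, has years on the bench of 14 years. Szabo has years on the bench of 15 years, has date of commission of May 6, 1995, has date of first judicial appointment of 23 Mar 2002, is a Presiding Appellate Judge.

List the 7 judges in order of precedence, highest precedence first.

By office: Quinn, Baptiste, Ivanova, Dimitriou and Bianchi (Justice of the Supreme Court); then Szabo and Oyelaran (Presiding Appellate Judge).
Among Quinn, Baptiste, Ivanova, Dimitriou and Bianchi, by date of first judicial appointment (later first): Quinn (27 Dec 2003) before Baptiste (18 May 1999) before Ivanova, Dimitriou and Bianchi (8 Nov 1998).
Ivanova, Dimitriou and Bianchi all have years on the bench 32 years, so the next rule applies.
Among Ivanova, Dimitriou and Bianchi, by date of commission (earlier first): Ivanova (Jul 2, 1999) before Dimitriou (Jan 23, 2001) before Bianchi (Jun 27, 2007).
Szabo and Oyelaran both have date of first judicial appointment 23 Mar 2002, so the next rule applies.
Szabo and Oyelaran both have years on the bench 15 years, so the next rule applies.
Among Szabo and Oyelaran, by date of commission (earlier first): Szabo (May 6, 1995) before Oyelaran (Mar 3, 2000).
Full order: Quinn, Baptiste, Ivanova, Dimitriou, Bianchi, Szabo, Oyelaran.

Quinn, Baptiste, Ivanova, Dimitriou, Bianchi, Szabo, Oyelaran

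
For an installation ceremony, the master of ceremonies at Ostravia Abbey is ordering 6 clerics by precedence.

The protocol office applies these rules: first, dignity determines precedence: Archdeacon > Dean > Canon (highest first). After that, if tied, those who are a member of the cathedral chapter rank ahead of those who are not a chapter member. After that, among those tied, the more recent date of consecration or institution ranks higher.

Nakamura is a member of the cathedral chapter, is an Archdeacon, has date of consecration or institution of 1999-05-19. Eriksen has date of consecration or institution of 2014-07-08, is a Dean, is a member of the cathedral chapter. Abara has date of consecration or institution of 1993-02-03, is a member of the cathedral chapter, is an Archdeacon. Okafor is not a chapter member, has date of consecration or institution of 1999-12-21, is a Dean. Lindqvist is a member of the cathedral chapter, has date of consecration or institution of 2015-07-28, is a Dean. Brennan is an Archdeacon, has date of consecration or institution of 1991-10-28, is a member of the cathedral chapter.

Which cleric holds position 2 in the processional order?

Abara

By dignity: Nakamura, Abara and Brennan (Archdeacon); then Lindqvist, Eriksen and Okafor (Dean).
Nakamura, Abara and Brennan are each a member of the cathedral chapter, so the next rule applies.
Among Nakamura, Abara and Brennan, by date of consecration or institution (later first): Nakamura (1999-05-19) before Abara (1993-02-03) before Brennan (1991-10-28).
Among Lindqvist, Eriksen and Okafor, a member of the cathedral chapter before not a chapter member: Lindqvist and Eriksen (a member of the cathedral chapter) before Okafor (not a chapter member).
Among Lindqvist and Eriksen, by date of consecration or institution (later first): Lindqvist (2015-07-28) before Eriksen (2014-07-08).
Order: Nakamura, Abara, Brennan, Lindqvist, Eriksen, Okafor.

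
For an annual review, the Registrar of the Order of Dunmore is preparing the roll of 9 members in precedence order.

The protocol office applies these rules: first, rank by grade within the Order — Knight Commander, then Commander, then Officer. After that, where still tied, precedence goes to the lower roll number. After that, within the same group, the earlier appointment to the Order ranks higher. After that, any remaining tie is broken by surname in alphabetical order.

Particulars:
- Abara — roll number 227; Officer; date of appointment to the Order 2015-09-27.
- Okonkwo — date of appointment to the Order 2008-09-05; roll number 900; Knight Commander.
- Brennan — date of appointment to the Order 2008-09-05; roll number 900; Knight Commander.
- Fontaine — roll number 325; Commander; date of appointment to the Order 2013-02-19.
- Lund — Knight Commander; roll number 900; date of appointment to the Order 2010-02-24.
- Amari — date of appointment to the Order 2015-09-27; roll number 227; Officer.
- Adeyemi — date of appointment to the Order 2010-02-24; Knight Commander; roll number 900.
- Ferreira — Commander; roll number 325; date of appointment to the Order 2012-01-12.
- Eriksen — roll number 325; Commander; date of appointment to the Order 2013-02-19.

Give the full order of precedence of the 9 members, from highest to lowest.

By grade within the Order: Brennan, Okonkwo, Adeyemi and Lund (Knight Commander); then Ferreira, Eriksen and Fontaine (Commander); then Abara and Amari (Officer).
Brennan, Okonkwo, Adeyemi and Lund all have roll number 900, so the next rule applies.
Among Brennan, Okonkwo, Adeyemi and Lund, by date of appointment to the Order (earlier first): Brennan and Okonkwo (2008-09-05) before Adeyemi and Lund (2010-02-24).
Among Brennan and Okonkwo, alphabetically by surname: Brennan before Okonkwo.
Among Adeyemi and Lund, alphabetically by surname: Adeyemi before Lund.
Ferreira, Eriksen and Fontaine all have roll number 325, so the next rule applies.
Among Ferreira, Eriksen and Fontaine, by date of appointment to the Order (earlier first): Ferreira (2012-01-12) before Eriksen and Fontaine (2013-02-19).
Among Eriksen and Fontaine, alphabetically by surname: Eriksen before Fontaine.
Abara and Amari both have roll number 227, so the next rule applies.
Abara and Amari both have date of appointment to the Order 2015-09-27, so the next rule applies.
Among Abara and Amari, alphabetically by surname: Abara before Amari.
Full order: Brennan, Okonkwo, Adeyemi, Lund, Ferreira, Eriksen, Fontaine, Abara, Amari.

Brennan, Okonkwo, Adeyemi, Lund, Ferreira, Eriksen, Fontaine, Abara, Amari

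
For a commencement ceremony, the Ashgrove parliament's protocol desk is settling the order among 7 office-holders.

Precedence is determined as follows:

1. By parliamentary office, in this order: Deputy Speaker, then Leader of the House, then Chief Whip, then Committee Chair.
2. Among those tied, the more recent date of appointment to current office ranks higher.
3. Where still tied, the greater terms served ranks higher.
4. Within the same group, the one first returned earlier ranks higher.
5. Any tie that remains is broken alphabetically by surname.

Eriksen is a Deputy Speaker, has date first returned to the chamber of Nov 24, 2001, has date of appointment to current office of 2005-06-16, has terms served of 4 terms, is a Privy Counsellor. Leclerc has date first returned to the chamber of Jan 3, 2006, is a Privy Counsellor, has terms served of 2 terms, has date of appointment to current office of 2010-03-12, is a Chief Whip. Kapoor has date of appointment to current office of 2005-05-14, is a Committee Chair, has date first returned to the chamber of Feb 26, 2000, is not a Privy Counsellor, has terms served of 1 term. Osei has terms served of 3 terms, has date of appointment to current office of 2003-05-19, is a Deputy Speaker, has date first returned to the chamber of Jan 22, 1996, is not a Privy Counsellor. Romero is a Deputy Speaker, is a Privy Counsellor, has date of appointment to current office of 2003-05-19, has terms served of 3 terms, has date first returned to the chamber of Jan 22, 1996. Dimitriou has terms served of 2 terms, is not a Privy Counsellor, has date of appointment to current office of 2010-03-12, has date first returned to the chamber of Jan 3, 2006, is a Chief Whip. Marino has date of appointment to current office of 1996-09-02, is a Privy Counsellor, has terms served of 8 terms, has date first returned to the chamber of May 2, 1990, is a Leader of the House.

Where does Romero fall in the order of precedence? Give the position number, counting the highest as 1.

3

By parliamentary office: Eriksen, Osei and Romero (Deputy Speaker); then Marino (Leader of the House); then Dimitriou and Leclerc (Chief Whip); then Kapoor (Committee Chair).
Among Eriksen, Osei and Romero, by date of appointment to current office (later first): Eriksen (2005-06-16) before Osei and Romero (2003-05-19).
Osei and Romero both have terms served 3 terms, so the next rule applies.
Osei and Romero both have date first returned to the chamber Jan 22, 1996, so the next rule applies.
Among Osei and Romero, alphabetically by surname: Osei before Romero.
Dimitriou and Leclerc both have date of appointment to current office 2010-03-12, so the next rule applies.
Dimitriou and Leclerc both have terms served 2 terms, so the next rule applies.
Dimitriou and Leclerc both have date first returned to the chamber Jan 3, 2006, so the next rule applies.
Among Dimitriou and Leclerc, alphabetically by surname: Dimitriou before Leclerc.
Order: Eriksen, Osei, Romero, Marino, Dimitriou, Leclerc, Kapoor. So position 3.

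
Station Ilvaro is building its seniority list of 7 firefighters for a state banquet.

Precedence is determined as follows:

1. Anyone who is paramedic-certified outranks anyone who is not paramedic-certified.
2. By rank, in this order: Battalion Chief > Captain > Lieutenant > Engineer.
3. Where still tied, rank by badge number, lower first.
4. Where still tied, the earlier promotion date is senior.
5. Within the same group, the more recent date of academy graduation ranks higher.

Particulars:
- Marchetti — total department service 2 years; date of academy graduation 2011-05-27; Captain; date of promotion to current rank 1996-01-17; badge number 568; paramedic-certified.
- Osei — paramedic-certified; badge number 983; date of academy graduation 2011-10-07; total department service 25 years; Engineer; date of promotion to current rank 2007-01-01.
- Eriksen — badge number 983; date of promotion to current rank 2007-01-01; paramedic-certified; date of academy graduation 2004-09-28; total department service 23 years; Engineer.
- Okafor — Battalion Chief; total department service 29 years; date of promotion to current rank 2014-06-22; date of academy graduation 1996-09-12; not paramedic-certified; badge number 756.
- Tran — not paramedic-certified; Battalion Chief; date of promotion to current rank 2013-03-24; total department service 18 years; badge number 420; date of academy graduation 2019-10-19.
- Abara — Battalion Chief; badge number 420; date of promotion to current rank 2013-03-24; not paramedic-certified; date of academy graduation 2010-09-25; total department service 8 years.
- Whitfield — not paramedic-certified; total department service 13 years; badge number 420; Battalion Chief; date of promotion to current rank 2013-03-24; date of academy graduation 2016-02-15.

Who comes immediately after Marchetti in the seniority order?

Osei

By the first rule: Marchetti, Osei and Eriksen (each paramedic-certified); then Tran, Whitfield, Abara and Okafor (each not paramedic-certified).
Among Marchetti, Osei and Eriksen, by rank: Marchetti (Captain) before Osei and Eriksen (Engineer).
Osei and Eriksen both have badge number 983, so the next rule applies.
Osei and Eriksen both have date of promotion to current rank 2007-01-01, so the next rule applies.
Among Osei and Eriksen, by date of academy graduation (later first): Osei (2011-10-07) before Eriksen (2004-09-28).
Tran, Whitfield, Abara and Okafor are each Battalion Chief, so the next rule applies.
Among Tran, Whitfield, Abara and Okafor, by badge number (lower first): Tran, Whitfield and Abara (420) before Okafor (756).
Tran, Whitfield and Abara all have date of promotion to current rank 2013-03-24, so the next rule applies.
Among Tran, Whitfield and Abara, by date of academy graduation (later first): Tran (2019-10-19) before Whitfield (2016-02-15) before Abara (2010-09-25).
Order: Marchetti, Osei, Eriksen, Tran, Whitfield, Abara, Okafor.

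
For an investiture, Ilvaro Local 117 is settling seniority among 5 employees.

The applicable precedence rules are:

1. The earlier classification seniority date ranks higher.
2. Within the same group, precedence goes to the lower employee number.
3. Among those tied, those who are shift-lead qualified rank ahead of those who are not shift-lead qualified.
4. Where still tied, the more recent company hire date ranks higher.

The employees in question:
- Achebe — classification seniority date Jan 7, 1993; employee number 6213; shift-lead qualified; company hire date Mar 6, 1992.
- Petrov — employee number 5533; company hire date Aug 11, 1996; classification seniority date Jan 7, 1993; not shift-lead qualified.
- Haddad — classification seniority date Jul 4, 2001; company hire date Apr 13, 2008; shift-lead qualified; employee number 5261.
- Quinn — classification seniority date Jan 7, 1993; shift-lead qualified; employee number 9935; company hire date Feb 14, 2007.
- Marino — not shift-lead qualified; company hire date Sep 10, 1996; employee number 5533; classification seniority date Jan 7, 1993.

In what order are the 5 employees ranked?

By classification seniority date (earlier first): Marino, Petrov, Achebe and Quinn (each Jan 7, 1993); then Haddad (Jul 4, 2001).
Among Marino, Petrov, Achebe and Quinn, by employee number (lower first): Marino and Petrov (5533) before Achebe (6213) before Quinn (9935).
Marino and Petrov are each not shift-lead qualified, so the next rule applies.
Among Marino and Petrov, by company hire date (later first): Marino (Sep 10, 1996) before Petrov (Aug 11, 1996).
Full order: Marino, Petrov, Achebe, Quinn, Haddad.

Marino, Petrov, Achebe, Quinn, Haddad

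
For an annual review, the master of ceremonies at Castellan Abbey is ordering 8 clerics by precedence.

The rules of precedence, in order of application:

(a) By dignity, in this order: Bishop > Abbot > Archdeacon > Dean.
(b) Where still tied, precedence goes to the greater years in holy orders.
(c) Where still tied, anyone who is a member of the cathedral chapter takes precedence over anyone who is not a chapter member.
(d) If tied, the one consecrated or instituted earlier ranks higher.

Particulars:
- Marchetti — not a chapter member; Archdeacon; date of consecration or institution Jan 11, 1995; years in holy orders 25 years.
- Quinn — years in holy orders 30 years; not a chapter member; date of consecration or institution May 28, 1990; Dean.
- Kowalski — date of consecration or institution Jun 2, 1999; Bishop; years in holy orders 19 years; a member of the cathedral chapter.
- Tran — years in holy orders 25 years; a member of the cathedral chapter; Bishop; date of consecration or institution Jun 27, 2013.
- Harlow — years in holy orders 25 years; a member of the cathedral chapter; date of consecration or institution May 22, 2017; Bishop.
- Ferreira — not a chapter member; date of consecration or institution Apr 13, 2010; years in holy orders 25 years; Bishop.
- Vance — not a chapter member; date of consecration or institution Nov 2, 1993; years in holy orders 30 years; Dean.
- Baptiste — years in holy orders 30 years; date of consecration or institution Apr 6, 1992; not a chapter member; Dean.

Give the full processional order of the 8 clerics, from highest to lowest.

Tran, Harlow, Ferreira, Kowalski, Marchetti, Quinn, Baptiste, Vance

By dignity: Tran, Harlow, Ferreira and Kowalski (Bishop); then Marchetti (Archdeacon); then Quinn, Baptiste and Vance (Dean).
Among Tran, Harlow, Ferreira and Kowalski, by years in holy orders (higher first): Tran, Harlow and Ferreira (25 years) before Kowalski (19 years).
Among Tran, Harlow and Ferreira, a member of the cathedral chapter before not a chapter member: Tran and Harlow (a member of the cathedral chapter) before Ferreira (not a chapter member).
Among Tran and Harlow, by date of consecration or institution (earlier first): Tran (Jun 27, 2013) before Harlow (May 22, 2017).
Quinn, Baptiste and Vance all have years in holy orders 30 years, so the next rule applies.
Quinn, Baptiste and Vance are each not a chapter member, so the next rule applies.
Among Quinn, Baptiste and Vance, by date of consecration or institution (earlier first): Quinn (May 28, 1990) before Baptiste (Apr 6, 1992) before Vance (Nov 2, 1993).
Full order: Tran, Harlow, Ferreira, Kowalski, Marchetti, Quinn, Baptiste, Vance.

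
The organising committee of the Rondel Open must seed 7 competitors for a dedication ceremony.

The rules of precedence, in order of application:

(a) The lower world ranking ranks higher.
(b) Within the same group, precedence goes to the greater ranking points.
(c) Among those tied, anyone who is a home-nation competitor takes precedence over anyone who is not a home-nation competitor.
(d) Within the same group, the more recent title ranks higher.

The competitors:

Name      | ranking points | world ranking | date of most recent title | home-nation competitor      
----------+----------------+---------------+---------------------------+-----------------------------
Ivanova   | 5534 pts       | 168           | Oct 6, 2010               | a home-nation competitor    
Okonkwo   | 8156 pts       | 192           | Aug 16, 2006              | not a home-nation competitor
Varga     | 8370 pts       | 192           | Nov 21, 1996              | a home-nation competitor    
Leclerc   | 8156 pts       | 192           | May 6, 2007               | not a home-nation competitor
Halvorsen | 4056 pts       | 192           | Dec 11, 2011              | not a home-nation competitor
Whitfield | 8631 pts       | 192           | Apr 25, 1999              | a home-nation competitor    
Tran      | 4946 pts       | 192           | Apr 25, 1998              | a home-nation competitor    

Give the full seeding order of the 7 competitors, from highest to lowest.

By world ranking (lower first): Ivanova (168); then Whitfield, Varga, Leclerc, Okonkwo, Tran and Halvorsen (each 192).
Among Whitfield, Varga, Leclerc, Okonkwo, Tran and Halvorsen, by ranking points (higher first): Whitfield (8631 pts) before Varga (8370 pts) before Leclerc and Okonkwo (8156 pts) before Tran (4946 pts) before Halvorsen (4056 pts).
Leclerc and Okonkwo are each not a home-nation competitor, so the next rule applies.
Among Leclerc and Okonkwo, by date of most recent title (later first): Leclerc (May 6, 2007) before Okonkwo (Aug 16, 2006).
Full order: Ivanova, Whitfield, Varga, Leclerc, Okonkwo, Tran, Halvorsen.

Ivanova, Whitfield, Varga, Leclerc, Okonkwo, Tran, Halvorsen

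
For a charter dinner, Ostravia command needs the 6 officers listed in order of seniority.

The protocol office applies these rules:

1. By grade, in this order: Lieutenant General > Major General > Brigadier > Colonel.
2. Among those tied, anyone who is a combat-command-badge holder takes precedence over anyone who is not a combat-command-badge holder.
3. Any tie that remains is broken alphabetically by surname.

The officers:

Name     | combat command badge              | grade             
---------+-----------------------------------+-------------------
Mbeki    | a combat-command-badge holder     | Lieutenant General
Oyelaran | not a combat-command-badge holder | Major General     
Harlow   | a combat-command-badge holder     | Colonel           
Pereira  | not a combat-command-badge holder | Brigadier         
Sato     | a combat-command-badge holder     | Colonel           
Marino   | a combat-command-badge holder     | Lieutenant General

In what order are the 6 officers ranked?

Marino, Mbeki, Oyelaran, Pereira, Harlow, Sato

By grade: Marino and Mbeki (Lieutenant General); then Oyelaran (Major General); then Pereira (Brigadier); then Harlow and Sato (Colonel).
Marino and Mbeki are each a combat-command-badge holder, so the next rule applies.
Among Marino and Mbeki, alphabetically by surname: Marino before Mbeki.
Harlow and Sato are each a combat-command-badge holder, so the next rule applies.
Among Harlow and Sato, alphabetically by surname: Harlow before Sato.
Full order: Marino, Mbeki, Oyelaran, Pereira, Harlow, Sato.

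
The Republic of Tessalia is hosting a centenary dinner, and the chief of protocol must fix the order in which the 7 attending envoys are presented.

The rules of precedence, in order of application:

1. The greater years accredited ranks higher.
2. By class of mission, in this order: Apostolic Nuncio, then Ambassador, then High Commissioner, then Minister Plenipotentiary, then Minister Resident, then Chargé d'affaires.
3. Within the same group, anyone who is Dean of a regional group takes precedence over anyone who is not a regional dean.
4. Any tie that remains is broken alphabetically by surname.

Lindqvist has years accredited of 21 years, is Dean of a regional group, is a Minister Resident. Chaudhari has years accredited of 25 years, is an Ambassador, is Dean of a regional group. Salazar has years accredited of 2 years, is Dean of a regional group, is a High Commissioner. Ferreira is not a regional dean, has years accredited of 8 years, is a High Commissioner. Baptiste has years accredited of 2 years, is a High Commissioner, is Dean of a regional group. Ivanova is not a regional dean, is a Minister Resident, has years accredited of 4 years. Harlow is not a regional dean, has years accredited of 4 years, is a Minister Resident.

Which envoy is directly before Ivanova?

By years accredited (higher first): Chaudhari (25 years); then Lindqvist (21 years); then Ferreira (8 years); then Harlow and Ivanova (both 4 years); then Baptiste and Salazar (both 2 years).
Harlow and Ivanova are each Minister Resident, so the next rule applies.
Harlow and Ivanova are each not a regional dean, so the next rule applies.
Among Harlow and Ivanova, alphabetically by surname: Harlow before Ivanova.
Baptiste and Salazar are each High Commissioner, so the next rule applies.
Baptiste and Salazar are each Dean of a regional group, so the next rule applies.
Among Baptiste and Salazar, alphabetically by surname: Baptiste before Salazar.
Order: Chaudhari, Lindqvist, Ferreira, Harlow, Ivanova, Baptiste, Salazar.

Harlow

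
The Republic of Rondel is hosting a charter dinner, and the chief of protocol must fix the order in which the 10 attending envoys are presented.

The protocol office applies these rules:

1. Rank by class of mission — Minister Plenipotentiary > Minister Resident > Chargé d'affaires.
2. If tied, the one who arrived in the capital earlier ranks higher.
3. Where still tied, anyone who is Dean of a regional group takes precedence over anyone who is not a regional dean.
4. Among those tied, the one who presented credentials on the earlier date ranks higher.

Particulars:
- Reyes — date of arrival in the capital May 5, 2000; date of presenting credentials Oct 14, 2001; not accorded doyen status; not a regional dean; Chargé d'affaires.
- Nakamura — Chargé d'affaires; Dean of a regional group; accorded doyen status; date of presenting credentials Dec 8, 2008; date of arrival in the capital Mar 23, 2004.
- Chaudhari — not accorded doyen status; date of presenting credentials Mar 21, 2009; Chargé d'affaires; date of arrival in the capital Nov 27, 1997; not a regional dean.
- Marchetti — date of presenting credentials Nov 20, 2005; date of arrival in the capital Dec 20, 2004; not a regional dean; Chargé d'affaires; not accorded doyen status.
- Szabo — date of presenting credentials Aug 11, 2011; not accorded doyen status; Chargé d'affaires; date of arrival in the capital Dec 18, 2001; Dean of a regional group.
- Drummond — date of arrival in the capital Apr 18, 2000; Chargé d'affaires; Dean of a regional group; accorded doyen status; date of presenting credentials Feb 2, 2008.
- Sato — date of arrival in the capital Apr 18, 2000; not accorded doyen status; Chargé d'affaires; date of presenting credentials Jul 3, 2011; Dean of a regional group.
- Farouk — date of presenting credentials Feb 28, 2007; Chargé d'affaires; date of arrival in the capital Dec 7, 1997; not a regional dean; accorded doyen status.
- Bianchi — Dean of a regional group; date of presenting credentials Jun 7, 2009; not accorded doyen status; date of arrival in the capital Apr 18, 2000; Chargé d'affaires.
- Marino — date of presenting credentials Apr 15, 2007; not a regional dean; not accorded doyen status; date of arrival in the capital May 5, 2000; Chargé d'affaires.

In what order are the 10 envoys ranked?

By class of mission: Chaudhari, Farouk, Drummond, Bianchi, Sato, Reyes, Marino, Szabo, Nakamura and Marchetti (Chargé d'affaires).
Among Chaudhari, Farouk, Drummond, Bianchi, Sato, Reyes, Marino, Szabo, Nakamura and Marchetti, by date of arrival in the capital (earlier first): Chaudhari (Nov 27, 1997) before Farouk (Dec 7, 1997) before Drummond, Bianchi and Sato (Apr 18, 2000) before Reyes and Marino (May 5, 2000) before Szabo (Dec 18, 2001) before Nakamura (Mar 23, 2004) before Marchetti (Dec 20, 2004).
Drummond, Bianchi and Sato are each Dean of a regional group, so the next rule applies.
Among Drummond, Bianchi and Sato, by date of presenting credentials (earlier first): Drummond (Feb 2, 2008) before Bianchi (Jun 7, 2009) before Sato (Jul 3, 2011).
Reyes and Marino are each not a regional dean, so the next rule applies.
Among Reyes and Marino, by date of presenting credentials (earlier first): Reyes (Oct 14, 2001) before Marino (Apr 15, 2007).
Full order: Chaudhari, Farouk, Drummond, Bianchi, Sato, Reyes, Marino, Szabo, Nakamura, Marchetti.

Chaudhari, Farouk, Drummond, Bianchi, Sato, Reyes, Marino, Szabo, Nakamura, Marchetti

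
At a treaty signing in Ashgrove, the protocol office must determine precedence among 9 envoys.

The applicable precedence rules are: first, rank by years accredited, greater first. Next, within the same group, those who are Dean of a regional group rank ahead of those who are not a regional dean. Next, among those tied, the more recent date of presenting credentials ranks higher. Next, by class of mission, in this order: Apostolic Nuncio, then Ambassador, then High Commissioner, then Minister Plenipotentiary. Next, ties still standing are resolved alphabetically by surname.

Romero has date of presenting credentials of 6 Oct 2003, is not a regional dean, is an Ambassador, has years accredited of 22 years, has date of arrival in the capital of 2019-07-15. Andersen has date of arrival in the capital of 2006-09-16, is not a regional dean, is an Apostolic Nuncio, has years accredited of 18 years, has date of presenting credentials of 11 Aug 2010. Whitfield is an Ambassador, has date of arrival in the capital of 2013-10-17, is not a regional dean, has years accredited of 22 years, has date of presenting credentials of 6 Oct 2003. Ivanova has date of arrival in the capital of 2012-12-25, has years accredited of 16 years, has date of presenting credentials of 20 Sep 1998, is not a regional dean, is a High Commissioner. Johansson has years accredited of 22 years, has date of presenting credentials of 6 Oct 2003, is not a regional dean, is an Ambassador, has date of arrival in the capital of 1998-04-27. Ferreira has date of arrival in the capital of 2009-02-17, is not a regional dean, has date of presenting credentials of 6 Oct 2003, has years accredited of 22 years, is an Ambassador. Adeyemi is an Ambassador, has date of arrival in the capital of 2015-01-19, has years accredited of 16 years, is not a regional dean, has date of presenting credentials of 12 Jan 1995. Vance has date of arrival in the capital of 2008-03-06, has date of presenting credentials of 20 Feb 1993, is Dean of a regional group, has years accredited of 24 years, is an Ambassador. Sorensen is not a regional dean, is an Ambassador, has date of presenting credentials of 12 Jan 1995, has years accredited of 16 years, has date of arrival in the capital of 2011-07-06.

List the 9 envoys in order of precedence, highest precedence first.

By years accredited (higher first): Vance (24 years); then Ferreira, Johansson, Romero and Whitfield (each 22 years); then Andersen (18 years); then Ivanova, Adeyemi and Sorensen (each 16 years).
Ferreira, Johansson, Romero and Whitfield are each not a regional dean, so the next rule applies.
Ferreira, Johansson, Romero and Whitfield all have date of presenting credentials 6 Oct 2003, so the next rule applies.
Ferreira, Johansson, Romero and Whitfield are each Ambassador, so the next rule applies.
Among Ferreira, Johansson, Romero and Whitfield, alphabetically by surname: Ferreira before Johansson before Romero before Whitfield.
Ivanova, Adeyemi and Sorensen are each not a regional dean, so the next rule applies.
Among Ivanova, Adeyemi and Sorensen, by date of presenting credentials (later first): Ivanova (20 Sep 1998) before Adeyemi and Sorensen (12 Jan 1995).
Adeyemi and Sorensen are each Ambassador, so the next rule applies.
Among Adeyemi and Sorensen, alphabetically by surname: Adeyemi before Sorensen.
Full order: Vance, Ferreira, Johansson, Romero, Whitfield, Andersen, Ivanova, Adeyemi, Sorensen.

Vance, Ferreira, Johansson, Romero, Whitfield, Andersen, Ivanova, Adeyemi, Sorensen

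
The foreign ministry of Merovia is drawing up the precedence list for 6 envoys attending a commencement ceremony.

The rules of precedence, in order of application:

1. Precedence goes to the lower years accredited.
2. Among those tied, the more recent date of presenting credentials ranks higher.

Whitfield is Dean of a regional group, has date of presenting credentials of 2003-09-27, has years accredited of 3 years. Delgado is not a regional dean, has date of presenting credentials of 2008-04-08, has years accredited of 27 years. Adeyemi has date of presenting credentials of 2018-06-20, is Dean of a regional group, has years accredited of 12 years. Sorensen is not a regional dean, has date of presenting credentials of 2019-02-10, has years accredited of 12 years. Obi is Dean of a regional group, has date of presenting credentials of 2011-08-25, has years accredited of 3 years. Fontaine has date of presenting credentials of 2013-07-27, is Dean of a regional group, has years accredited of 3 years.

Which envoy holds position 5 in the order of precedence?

By years accredited (lower first): Fontaine, Obi and Whitfield (each 3 years); then Sorensen and Adeyemi (both 12 years); then Delgado (27 years).
Among Fontaine, Obi and Whitfield, by date of presenting credentials (later first): Fontaine (2013-07-27) before Obi (2011-08-25) before Whitfield (2003-09-27).
Among Sorensen and Adeyemi, by date of presenting credentials (later first): Sorensen (2019-02-10) before Adeyemi (2018-06-20).
Order: Fontaine, Obi, Whitfield, Sorensen, Adeyemi, Delgado.

Adeyemi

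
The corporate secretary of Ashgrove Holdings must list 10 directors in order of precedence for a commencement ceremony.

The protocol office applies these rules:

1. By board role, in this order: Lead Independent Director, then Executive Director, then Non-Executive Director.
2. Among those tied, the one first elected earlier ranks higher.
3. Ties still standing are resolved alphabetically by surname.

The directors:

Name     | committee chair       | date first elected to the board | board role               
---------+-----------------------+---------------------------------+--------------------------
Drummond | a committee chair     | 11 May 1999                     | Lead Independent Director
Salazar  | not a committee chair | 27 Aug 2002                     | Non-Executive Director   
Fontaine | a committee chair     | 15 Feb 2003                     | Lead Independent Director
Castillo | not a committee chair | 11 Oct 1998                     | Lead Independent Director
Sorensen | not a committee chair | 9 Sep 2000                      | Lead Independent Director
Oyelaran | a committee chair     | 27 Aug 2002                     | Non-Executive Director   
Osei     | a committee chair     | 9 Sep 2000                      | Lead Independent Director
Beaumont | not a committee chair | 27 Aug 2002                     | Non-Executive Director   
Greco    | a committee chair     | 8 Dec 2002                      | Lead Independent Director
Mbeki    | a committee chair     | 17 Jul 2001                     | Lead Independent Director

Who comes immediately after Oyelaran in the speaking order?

By board role: Castillo, Drummond, Osei, Sorensen, Mbeki, Greco and Fontaine (Lead Independent Director); then Beaumont, Oyelaran and Salazar (Non-Executive Director).
Among Castillo, Drummond, Osei, Sorensen, Mbeki, Greco and Fontaine, by date first elected to the board (earlier first): Castillo (11 Oct 1998) before Drummond (11 May 1999) before Osei and Sorensen (9 Sep 2000) before Mbeki (17 Jul 2001) before Greco (8 Dec 2002) before Fontaine (15 Feb 2003).
Among Osei and Sorensen, alphabetically by surname: Osei before Sorensen.
Beaumont, Oyelaran and Salazar all have date first elected to the board 27 Aug 2002, so the next rule applies.
Among Beaumont, Oyelaran and Salazar, alphabetically by surname: Beaumont before Oyelaran before Salazar.
Order: Castillo, Drummond, Osei, Sorensen, Mbeki, Greco, Fontaine, Beaumont, Oyelaran, Salazar.

Salazar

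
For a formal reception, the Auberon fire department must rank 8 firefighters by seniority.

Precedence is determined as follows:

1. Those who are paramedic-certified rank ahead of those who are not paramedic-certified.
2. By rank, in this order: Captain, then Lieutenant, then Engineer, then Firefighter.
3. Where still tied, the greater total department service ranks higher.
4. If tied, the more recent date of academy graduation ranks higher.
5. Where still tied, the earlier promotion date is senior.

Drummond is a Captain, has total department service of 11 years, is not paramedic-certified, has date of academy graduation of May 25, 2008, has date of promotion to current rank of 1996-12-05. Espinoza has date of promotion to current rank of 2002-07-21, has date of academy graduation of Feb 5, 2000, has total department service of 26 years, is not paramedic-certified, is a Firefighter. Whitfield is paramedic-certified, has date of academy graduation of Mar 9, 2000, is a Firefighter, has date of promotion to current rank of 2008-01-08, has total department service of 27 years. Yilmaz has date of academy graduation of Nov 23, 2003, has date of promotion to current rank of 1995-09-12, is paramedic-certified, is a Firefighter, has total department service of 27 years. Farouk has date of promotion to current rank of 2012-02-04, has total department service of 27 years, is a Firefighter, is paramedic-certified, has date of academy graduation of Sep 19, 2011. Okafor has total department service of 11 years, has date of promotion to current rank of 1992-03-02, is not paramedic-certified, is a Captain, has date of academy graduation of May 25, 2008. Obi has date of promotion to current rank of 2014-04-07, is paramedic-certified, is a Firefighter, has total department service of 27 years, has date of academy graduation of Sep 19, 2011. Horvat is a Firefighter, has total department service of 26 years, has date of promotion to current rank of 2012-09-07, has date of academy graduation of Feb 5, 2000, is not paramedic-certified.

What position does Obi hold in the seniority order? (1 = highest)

By the first rule: Farouk, Obi, Yilmaz and Whitfield (each paramedic-certified); then Okafor, Drummond, Espinoza and Horvat (each not paramedic-certified).
Farouk, Obi, Yilmaz and Whitfield are each Firefighter, so the next rule applies.
Farouk, Obi, Yilmaz and Whitfield all have total department service 27 years, so the next rule applies.
Among Farouk, Obi, Yilmaz and Whitfield, by date of academy graduation (later first): Farouk and Obi (Sep 19, 2011) before Yilmaz (Nov 23, 2003) before Whitfield (Mar 9, 2000).
Among Farouk and Obi, by date of promotion to current rank (earlier first): Farouk (2012-02-04) before Obi (2014-04-07).
Among Okafor, Drummond, Espinoza and Horvat, by rank: Okafor and Drummond (Captain) before Espinoza and Horvat (Firefighter).
Okafor and Drummond both have total department service 11 years, so the next rule applies.
Okafor and Drummond both have date of academy graduation May 25, 2008, so the next rule applies.
Among Okafor and Drummond, by date of promotion to current rank (earlier first): Okafor (1992-03-02) before Drummond (1996-12-05).
Espinoza and Horvat both have total department service 26 years, so the next rule applies.
Espinoza and Horvat both have date of academy graduation Feb 5, 2000, so the next rule applies.
Among Espinoza and Horvat, by date of promotion to current rank (earlier first): Espinoza (2002-07-21) before Horvat (2012-09-07).
Order: Farouk, Obi, Yilmaz, Whitfield, Okafor, Drummond, Espinoza, Horvat. So position 2.

2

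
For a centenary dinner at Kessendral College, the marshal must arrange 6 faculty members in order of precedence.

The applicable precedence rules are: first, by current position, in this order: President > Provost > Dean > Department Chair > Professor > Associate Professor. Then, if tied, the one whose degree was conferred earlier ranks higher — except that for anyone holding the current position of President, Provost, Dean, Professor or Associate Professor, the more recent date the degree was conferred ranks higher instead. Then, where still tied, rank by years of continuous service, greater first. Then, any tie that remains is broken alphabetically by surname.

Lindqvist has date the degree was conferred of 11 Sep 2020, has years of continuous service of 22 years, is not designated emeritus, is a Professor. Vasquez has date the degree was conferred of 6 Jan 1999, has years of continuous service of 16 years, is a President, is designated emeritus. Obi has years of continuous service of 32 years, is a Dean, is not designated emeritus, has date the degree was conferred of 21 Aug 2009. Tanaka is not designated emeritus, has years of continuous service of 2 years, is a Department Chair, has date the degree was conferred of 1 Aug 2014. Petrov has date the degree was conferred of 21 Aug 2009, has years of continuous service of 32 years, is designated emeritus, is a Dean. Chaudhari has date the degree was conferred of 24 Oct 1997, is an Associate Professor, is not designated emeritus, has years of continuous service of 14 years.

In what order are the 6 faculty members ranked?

By current position: Vasquez (President); then Obi and Petrov (Dean); then Tanaka (Department Chair); then Lindqvist (Professor); then Chaudhari (Associate Professor).
Obi and Petrov both have date the degree was conferred 21 Aug 2009, so the next rule applies.
Obi and Petrov both have years of continuous service 32 years, so the next rule applies.
Among Obi and Petrov, alphabetically by surname: Obi before Petrov.
Full order: Vasquez, Obi, Petrov, Tanaka, Lindqvist, Chaudhari.

Vasquez, Obi, Petrov, Tanaka, Lindqvist, Chaudhari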